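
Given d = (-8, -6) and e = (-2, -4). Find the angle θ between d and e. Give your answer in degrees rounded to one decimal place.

d · e = (-8)·(-2) + (-6)·(-4) = 16 + 24 = 40
|d|² = 64 + 36 = 100,  |d| = √100 ≈ 10.000000
|e|² = 4 + 16 = 20,  |e| = √20 ≈ 4.472136
cos θ = 40 / (10.000000 · 4.472136) ≈ 0.89443
θ = arccos(0.89443) ≈ 26.6°

26.6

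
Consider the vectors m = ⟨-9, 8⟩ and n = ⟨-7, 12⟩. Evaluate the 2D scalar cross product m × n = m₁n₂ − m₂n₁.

(-9)·12 - 8·(-7) = -108 - (-56) = -52

-52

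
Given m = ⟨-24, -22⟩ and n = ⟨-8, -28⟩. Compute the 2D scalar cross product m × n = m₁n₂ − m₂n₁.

(-24)·(-28) - (-22)·(-8) = 672 - 176 = 496

496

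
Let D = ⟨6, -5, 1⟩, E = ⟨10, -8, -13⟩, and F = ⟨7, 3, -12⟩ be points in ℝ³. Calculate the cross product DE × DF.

(151, 38, 35)

DE = (4, -3, -14)
DF = (1, 8, -13)
i: (-3)·(-13) - (-14)·8 = 39 - (-112) = 151
j: (-14)·1 - 4·(-13) = -14 - (-52) = 38
k: 4·8 - (-3)·1 = 32 - (-3) = 35
DE × DF = (151, 38, 35)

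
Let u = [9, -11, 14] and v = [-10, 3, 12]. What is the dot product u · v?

u · v = 9·(-10) + (-11)·3 + 14·12 = -90 - 33 + 168 = 45

45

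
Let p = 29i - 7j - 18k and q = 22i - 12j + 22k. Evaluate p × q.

(-370, -1034, -194)

i: (-7)·22 - (-18)·(-12) = -154 - 216 = -370
j: (-18)·22 - 29·22 = -396 - 638 = -1034
k: 29·(-12) - (-7)·22 = -348 - (-154) = -194
p × q = (-370, -1034, -194)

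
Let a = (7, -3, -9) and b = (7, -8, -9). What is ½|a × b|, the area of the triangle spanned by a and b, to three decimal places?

28.504

i: (-3)·(-9) - (-9)·(-8) = 27 - 72 = -45
j: (-9)·7 - 7·(-9) = -63 - (-63) = 0
k: 7·(-8) - (-3)·7 = -56 - (-21) = -35
a × b = (-45, 0, -35)
|a × b| = √((-45)² + 0² + (-35)²) = √3250 ≈ 57.0088
area = ½ · 57.0088 ≈ 28.504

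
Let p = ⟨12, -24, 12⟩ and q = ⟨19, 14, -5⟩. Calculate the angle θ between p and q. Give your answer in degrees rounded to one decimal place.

103.7

p · q = 12·19 + (-24)·14 + 12·(-5) = 228 - 336 - 60 = -168
|p|² = 144 + 576 + 144 = 864,  |p| = √864 ≈ 29.393877
|q|² = 361 + 196 + 25 = 582,  |q| = √582 ≈ 24.124676
cos θ = -168 / (29.393877 · 24.124676) ≈ -0.23691
θ = arccos(-0.23691) ≈ 103.7°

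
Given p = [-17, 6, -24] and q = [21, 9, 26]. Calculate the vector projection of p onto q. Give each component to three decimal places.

(-16.250, -6.964, -20.119)

p · q = (-17)·21 + 6·9 + (-24)·26 = -357 + 54 - 624 = -927
|q|² = 441 + 81 + 676 = 1198
proj_q p = (-927/1198) · (21, 9, 26) ≈ (-16.250, -6.964, -20.119)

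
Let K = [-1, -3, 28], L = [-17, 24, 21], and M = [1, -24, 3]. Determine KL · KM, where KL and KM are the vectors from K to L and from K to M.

KL = L − K = (-16, 27, -7)
KM = M − K = (2, -21, -25)
KL · KM = (-16)·2 + 27·(-21) + (-7)·(-25) = -32 - 567 + 175 = -424

-424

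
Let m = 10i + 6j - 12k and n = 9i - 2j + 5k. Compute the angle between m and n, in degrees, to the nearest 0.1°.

84.1

m · n = 10·9 + 6·(-2) + (-12)·5 = 90 - 12 - 60 = 18
|m|² = 100 + 36 + 144 = 280,  |m| = √280 ≈ 16.733201
|n|² = 81 + 4 + 25 = 110,  |n| = √110 ≈ 10.488088
cos θ = 18 / (16.733201 · 10.488088) ≈ 0.10256
θ = arccos(0.10256) ≈ 84.1°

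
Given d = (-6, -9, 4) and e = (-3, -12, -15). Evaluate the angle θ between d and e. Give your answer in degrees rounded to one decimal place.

d · e = (-6)·(-3) + (-9)·(-12) + 4·(-15) = 18 + 108 - 60 = 66
|d|² = 36 + 81 + 16 = 133,  |d| = √133 ≈ 11.532563
|e|² = 9 + 144 + 225 = 378,  |e| = √378 ≈ 19.442222
cos θ = 66 / (11.532563 · 19.442222) ≈ 0.29436
θ = arccos(0.29436) ≈ 72.9°

72.9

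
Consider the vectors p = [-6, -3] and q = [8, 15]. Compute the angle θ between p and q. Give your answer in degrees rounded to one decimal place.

144.6

p · q = (-6)·8 + (-3)·15 = -48 - 45 = -93
|p|² = 36 + 9 = 45,  |p| = √45 ≈ 6.708204
|q|² = 64 + 225 = 289,  |q| = √289 ≈ 17.000000
cos θ = -93 / (6.708204 · 17.000000) ≈ -0.81551
θ = arccos(-0.81551) ≈ 144.6°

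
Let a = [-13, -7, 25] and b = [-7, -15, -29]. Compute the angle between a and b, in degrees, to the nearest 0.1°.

a · b = (-13)·(-7) + (-7)·(-15) + 25·(-29) = 91 + 105 - 725 = -529
|a|² = 169 + 49 + 625 = 843,  |a| = √843 ≈ 29.034462
|b|² = 49 + 225 + 841 = 1115,  |b| = √1115 ≈ 33.391616
cos θ = -529 / (29.034462 · 33.391616) ≈ -0.54564
θ = arccos(-0.54564) ≈ 123.1°

123.1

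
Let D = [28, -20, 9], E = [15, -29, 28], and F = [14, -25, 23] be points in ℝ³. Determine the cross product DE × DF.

DE = (-13, -9, 19)
DF = (-14, -5, 14)
i: (-9)·14 - 19·(-5) = -126 - (-95) = -31
j: 19·(-14) - (-13)·14 = -266 - (-182) = -84
k: (-13)·(-5) - (-9)·(-14) = 65 - 126 = -61
DE × DF = (-31, -84, -61)

(-31, -84, -61)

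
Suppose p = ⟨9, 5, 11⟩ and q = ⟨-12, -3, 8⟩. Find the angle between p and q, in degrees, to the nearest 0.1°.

99.1

p · q = 9·(-12) + 5·(-3) + 11·8 = -108 - 15 + 88 = -35
|p|² = 81 + 25 + 121 = 227,  |p| = √227 ≈ 15.066519
|q|² = 144 + 9 + 64 = 217,  |q| = √217 ≈ 14.730920
cos θ = -35 / (15.066519 · 14.730920) ≈ -0.15770
θ = arccos(-0.15770) ≈ 99.1°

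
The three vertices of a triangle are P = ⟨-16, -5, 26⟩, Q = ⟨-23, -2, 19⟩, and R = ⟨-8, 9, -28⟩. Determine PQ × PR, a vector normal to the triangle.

(-64, -434, -122)

PQ = (-7, 3, -7)
PR = (8, 14, -54)
i: 3·(-54) - (-7)·14 = -162 - (-98) = -64
j: (-7)·8 - (-7)·(-54) = -56 - 378 = -434
k: (-7)·14 - 3·8 = -98 - 24 = -122
PQ × PR = (-64, -434, -122)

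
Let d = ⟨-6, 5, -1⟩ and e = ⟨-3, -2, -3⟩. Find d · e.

d · e = (-6)·(-3) + 5·(-2) + (-1)·(-3) = 18 - 10 + 3 = 11

11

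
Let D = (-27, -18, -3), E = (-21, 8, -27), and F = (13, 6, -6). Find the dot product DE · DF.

DE = E − D = (6, 26, -24)
DF = F − D = (40, 24, -3)
DE · DF = 6·40 + 26·24 + (-24)·(-3) = 240 + 624 + 72 = 936

936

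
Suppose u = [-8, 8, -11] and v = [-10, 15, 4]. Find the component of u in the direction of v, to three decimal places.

u · v = (-8)·(-10) + 8·15 + (-11)·4 = 80 + 120 - 44 = 156
|v| = √(100 + 225 + 16) = √341 ≈ 18.4662
comp_v u = 156 / √341 ≈ 8.448

8.448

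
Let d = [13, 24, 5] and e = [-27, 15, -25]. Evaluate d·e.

d · e = 13·(-27) + 24·15 + 5·(-25) = -351 + 360 - 125 = -116

-116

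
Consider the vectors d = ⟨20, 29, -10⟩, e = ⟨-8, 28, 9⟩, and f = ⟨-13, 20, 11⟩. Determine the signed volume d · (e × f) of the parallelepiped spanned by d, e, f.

-321

e × f:
i: 28·11 - 9·20 = 308 - 180 = 128
j: 9·(-13) - (-8)·11 = -117 - (-88) = -29
k: (-8)·20 - 28·(-13) = -160 - (-364) = 204
e × f = (128, -29, 204)
d · (e × f) = 20·128 + 29·(-29) + (-10)·204 = 2560 - 841 - 2040 = -321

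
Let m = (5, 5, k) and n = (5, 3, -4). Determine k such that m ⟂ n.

m · n = 5·5 + 5·3 + k·(-4) = 40 - 4k
Set equal to 0: -4k = -40, so k = 10.

10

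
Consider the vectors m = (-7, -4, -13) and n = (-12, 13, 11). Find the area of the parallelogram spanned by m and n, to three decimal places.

298.722

i: (-4)·11 - (-13)·13 = -44 - (-169) = 125
j: (-13)·(-12) - (-7)·11 = 156 - (-77) = 233
k: (-7)·13 - (-4)·(-12) = -91 - 48 = -139
m × n = (125, 233, -139)
|m × n| = √(125² + 233² + (-139)²) = √89235 ≈ 298.7223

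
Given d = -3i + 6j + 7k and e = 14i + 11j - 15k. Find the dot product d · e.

d · e = (-3)·14 + 6·11 + 7·(-15) = -42 + 66 - 105 = -81

-81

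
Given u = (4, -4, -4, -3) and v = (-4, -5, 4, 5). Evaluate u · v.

u · v = 4·(-4) + (-4)·(-5) + (-4)·4 + (-3)·5 = -16 + 20 - 16 - 15 = -27

-27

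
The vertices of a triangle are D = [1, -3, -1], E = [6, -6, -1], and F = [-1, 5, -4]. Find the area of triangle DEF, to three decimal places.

19.118

DE = (5, -3, 0),  DF = (-2, 8, -3)
i: (-3)·(-3) - 0·8 = 9 - 0 = 9
j: 0·(-2) - 5·(-3) = 0 - (-15) = 15
k: 5·8 - (-3)·(-2) = 40 - 6 = 34
DE × DF = (9, 15, 34)
|DE × DF| = √1462 ≈ 38.2361
area = ½ · 38.2361 ≈ 19.118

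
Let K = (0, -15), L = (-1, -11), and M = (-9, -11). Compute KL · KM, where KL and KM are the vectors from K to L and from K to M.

25

KL = L − K = (-1, 4)
KM = M − K = (-9, 4)
KL · KM = (-1)·(-9) + 4·4 = 9 + 16 = 25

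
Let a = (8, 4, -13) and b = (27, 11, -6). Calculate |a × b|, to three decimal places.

326.144

i: 4·(-6) - (-13)·11 = -24 - (-143) = 119
j: (-13)·27 - 8·(-6) = -351 - (-48) = -303
k: 8·11 - 4·27 = 88 - 108 = -20
a × b = (119, -303, -20)
|a × b| = √(119² + (-303)² + (-20)²) = √106370 ≈ 326.1441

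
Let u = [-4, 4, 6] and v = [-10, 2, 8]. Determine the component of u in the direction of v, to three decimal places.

u · v = (-4)·(-10) + 4·2 + 6·8 = 40 + 8 + 48 = 96
|v| = √(100 + 4 + 64) = √168 ≈ 12.9615
comp_v u = 96 / √168 ≈ 7.407

7.407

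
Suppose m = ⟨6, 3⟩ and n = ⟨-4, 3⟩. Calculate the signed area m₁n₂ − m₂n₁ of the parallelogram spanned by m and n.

6·3 - 3·(-4) = 18 - (-12) = 30

30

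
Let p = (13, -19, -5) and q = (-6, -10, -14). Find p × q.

(216, 212, -244)

i: (-19)·(-14) - (-5)·(-10) = 266 - 50 = 216
j: (-5)·(-6) - 13·(-14) = 30 - (-182) = 212
k: 13·(-10) - (-19)·(-6) = -130 - 114 = -244
p × q = (216, 212, -244)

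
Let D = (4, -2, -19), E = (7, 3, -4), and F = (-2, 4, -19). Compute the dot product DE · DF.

12

DE = E − D = (3, 5, 15)
DF = F − D = (-6, 6, 0)
DE · DF = 3·(-6) + 5·6 + 15·0 = -18 + 30 + 0 = 12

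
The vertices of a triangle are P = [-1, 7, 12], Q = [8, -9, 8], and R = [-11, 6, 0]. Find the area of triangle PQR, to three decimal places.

146.466

PQ = (9, -16, -4),  PR = (-10, -1, -12)
i: (-16)·(-12) - (-4)·(-1) = 192 - 4 = 188
j: (-4)·(-10) - 9·(-12) = 40 - (-108) = 148
k: 9·(-1) - (-16)·(-10) = -9 - 160 = -169
PQ × PR = (188, 148, -169)
|PQ × PR| = √85809 ≈ 292.9317
area = ½ · 292.9317 ≈ 146.466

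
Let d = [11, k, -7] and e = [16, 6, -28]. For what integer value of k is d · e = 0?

d · e = 11·16 + k·6 + (-7)·(-28) = 372 + 6k
Set equal to 0: 6k = -372, so k = -62.

-62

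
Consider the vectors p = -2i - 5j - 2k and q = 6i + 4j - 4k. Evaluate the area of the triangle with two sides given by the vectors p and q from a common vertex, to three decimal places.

20.421

i: (-5)·(-4) - (-2)·4 = 20 - (-8) = 28
j: (-2)·6 - (-2)·(-4) = -12 - 8 = -20
k: (-2)·4 - (-5)·6 = -8 - (-30) = 22
p × q = (28, -20, 22)
|p × q| = √(28² + (-20)² + 22²) = √1668 ≈ 40.8412
area = ½ · 40.8412 ≈ 20.421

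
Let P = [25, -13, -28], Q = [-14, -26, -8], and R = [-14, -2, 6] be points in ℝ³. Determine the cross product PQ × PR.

(-662, 546, -936)

PQ = (-39, -13, 20)
PR = (-39, 11, 34)
i: (-13)·34 - 20·11 = -442 - 220 = -662
j: 20·(-39) - (-39)·34 = -780 - (-1326) = 546
k: (-39)·11 - (-13)·(-39) = -429 - 507 = -936
PQ × PR = (-662, 546, -936)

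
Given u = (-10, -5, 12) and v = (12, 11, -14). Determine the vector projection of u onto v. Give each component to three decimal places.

(-8.928, -8.184, 10.416)

u · v = (-10)·12 + (-5)·11 + 12·(-14) = -120 - 55 - 168 = -343
|v|² = 144 + 121 + 196 = 461
proj_v u = (-343/461) · (12, 11, -14) ≈ (-8.928, -8.184, 10.416)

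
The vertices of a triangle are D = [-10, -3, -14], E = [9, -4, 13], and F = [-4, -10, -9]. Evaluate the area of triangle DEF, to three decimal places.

DE = (19, -1, 27),  DF = (6, -7, 5)
i: (-1)·5 - 27·(-7) = -5 - (-189) = 184
j: 27·6 - 19·5 = 162 - 95 = 67
k: 19·(-7) - (-1)·6 = -133 - (-6) = -127
DE × DF = (184, 67, -127)
|DE × DF| = √54474 ≈ 233.3967
area = ½ · 233.3967 ≈ 116.698

116.698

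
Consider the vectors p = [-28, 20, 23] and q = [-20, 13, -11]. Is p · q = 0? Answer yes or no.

no

p · q = (-28)·(-20) + 20·13 + 23·(-11) = 560 + 260 - 253 = 567
Nonzero, so the vectors are not orthogonal.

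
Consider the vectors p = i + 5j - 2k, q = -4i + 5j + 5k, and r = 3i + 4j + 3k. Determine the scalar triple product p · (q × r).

192

q × r:
i: 5·3 - 5·4 = 15 - 20 = -5
j: 5·3 - (-4)·3 = 15 - (-12) = 27
k: (-4)·4 - 5·3 = -16 - 15 = -31
q × r = (-5, 27, -31)
p · (q × r) = 1·(-5) + 5·27 + (-2)·(-31) = -5 + 135 + 62 = 192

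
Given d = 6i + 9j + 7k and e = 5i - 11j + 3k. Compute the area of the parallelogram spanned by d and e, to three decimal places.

i: 9·3 - 7·(-11) = 27 - (-77) = 104
j: 7·5 - 6·3 = 35 - 18 = 17
k: 6·(-11) - 9·5 = -66 - 45 = -111
d × e = (104, 17, -111)
|d × e| = √(104² + 17² + (-111)²) = √23426 ≈ 153.0555

153.056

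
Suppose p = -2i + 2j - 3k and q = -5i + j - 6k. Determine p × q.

(-9, 3, 8)

i: 2·(-6) - (-3)·1 = -12 - (-3) = -9
j: (-3)·(-5) - (-2)·(-6) = 15 - 12 = 3
k: (-2)·1 - 2·(-5) = -2 - (-10) = 8
p × q = (-9, 3, 8)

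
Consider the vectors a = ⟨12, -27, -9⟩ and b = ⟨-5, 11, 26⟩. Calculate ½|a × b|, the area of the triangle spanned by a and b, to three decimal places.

329.737

i: (-27)·26 - (-9)·11 = -702 - (-99) = -603
j: (-9)·(-5) - 12·26 = 45 - 312 = -267
k: 12·11 - (-27)·(-5) = 132 - 135 = -3
a × b = (-603, -267, -3)
|a × b| = √((-603)² + (-267)² + (-3)²) = √434907 ≈ 659.4748
area = ½ · 659.4748 ≈ 329.737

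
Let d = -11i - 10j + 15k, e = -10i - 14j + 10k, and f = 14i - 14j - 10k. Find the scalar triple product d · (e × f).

1560

e × f:
i: (-14)·(-10) - 10·(-14) = 140 - (-140) = 280
j: 10·14 - (-10)·(-10) = 140 - 100 = 40
k: (-10)·(-14) - (-14)·14 = 140 - (-196) = 336
e × f = (280, 40, 336)
d · (e × f) = (-11)·280 + (-10)·40 + 15·336 = -3080 - 400 + 5040 = 1560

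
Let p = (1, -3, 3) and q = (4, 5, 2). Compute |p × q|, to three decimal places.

i: (-3)·2 - 3·5 = -6 - 15 = -21
j: 3·4 - 1·2 = 12 - 2 = 10
k: 1·5 - (-3)·4 = 5 - (-12) = 17
p × q = (-21, 10, 17)
|p × q| = √((-21)² + 10² + 17²) = √830 ≈ 28.8097

28.810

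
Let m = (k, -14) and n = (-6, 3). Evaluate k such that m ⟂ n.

m · n = k·(-6) + (-14)·3 = -42 - 6k
Set equal to 0: -6k = 42, so k = -7.

-7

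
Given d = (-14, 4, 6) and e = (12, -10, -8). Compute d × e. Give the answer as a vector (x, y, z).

i: 4·(-8) - 6·(-10) = -32 - (-60) = 28
j: 6·12 - (-14)·(-8) = 72 - 112 = -40
k: (-14)·(-10) - 4·12 = 140 - 48 = 92
d × e = (28, -40, 92)

(28, -40, 92)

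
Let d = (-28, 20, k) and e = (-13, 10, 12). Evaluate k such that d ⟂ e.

d · e = (-28)·(-13) + 20·10 + k·12 = 564 + 12k
Set equal to 0: 12k = -564, so k = -47.

-47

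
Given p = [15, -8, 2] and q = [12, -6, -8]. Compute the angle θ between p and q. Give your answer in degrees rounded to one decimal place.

p · q = 15·12 + (-8)·(-6) + 2·(-8) = 180 + 48 - 16 = 212
|p|² = 225 + 64 + 4 = 293,  |p| = √293 ≈ 17.117243
|q|² = 144 + 36 + 64 = 244,  |q| = √244 ≈ 15.620499
cos θ = 212 / (17.117243 · 15.620499) ≈ 0.79288
θ = arccos(0.79288) ≈ 37.5°

37.5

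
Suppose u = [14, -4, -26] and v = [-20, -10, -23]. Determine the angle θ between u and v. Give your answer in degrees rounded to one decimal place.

68.0

u · v = 14·(-20) + (-4)·(-10) + (-26)·(-23) = -280 + 40 + 598 = 358
|u|² = 196 + 16 + 676 = 888,  |u| = √888 ≈ 29.799329
|v|² = 400 + 100 + 529 = 1029,  |v| = √1029 ≈ 32.078030
cos θ = 358 / (29.799329 · 32.078030) ≈ 0.37451
θ = arccos(0.37451) ≈ 68.0°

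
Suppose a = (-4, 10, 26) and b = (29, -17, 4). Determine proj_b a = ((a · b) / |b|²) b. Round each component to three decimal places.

a · b = (-4)·29 + 10·(-17) + 26·4 = -116 - 170 + 104 = -182
|b|² = 841 + 289 + 16 = 1146
proj_b a = (-182/1146) · (29, -17, 4) ≈ (-4.606, 2.700, -0.635)

(-4.606, 2.700, -0.635)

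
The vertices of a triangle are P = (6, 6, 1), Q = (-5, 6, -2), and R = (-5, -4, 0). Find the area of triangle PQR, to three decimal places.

58.060

PQ = (-11, 0, -3),  PR = (-11, -10, -1)
i: 0·(-1) - (-3)·(-10) = 0 - 30 = -30
j: (-3)·(-11) - (-11)·(-1) = 33 - 11 = 22
k: (-11)·(-10) - 0·(-11) = 110 - 0 = 110
PQ × PR = (-30, 22, 110)
|PQ × PR| = √13484 ≈ 116.1206
area = ½ · 116.1206 ≈ 58.060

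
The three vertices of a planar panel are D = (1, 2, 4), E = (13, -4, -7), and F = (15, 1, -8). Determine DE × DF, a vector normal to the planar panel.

(61, -10, 72)

DE = (12, -6, -11)
DF = (14, -1, -12)
i: (-6)·(-12) - (-11)·(-1) = 72 - 11 = 61
j: (-11)·14 - 12·(-12) = -154 - (-144) = -10
k: 12·(-1) - (-6)·14 = -12 - (-84) = 72
DE × DF = (61, -10, 72)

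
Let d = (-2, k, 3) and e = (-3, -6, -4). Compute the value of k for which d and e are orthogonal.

-1

d · e = (-2)·(-3) + k·(-6) + 3·(-4) = -6 - 6k
Set equal to 0: -6k = 6, so k = -1.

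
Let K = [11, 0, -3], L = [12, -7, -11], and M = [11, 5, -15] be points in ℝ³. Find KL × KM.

KL = (1, -7, -8)
KM = (0, 5, -12)
i: (-7)·(-12) - (-8)·5 = 84 - (-40) = 124
j: (-8)·0 - 1·(-12) = 0 - (-12) = 12
k: 1·5 - (-7)·0 = 5 - 0 = 5
KL × KM = (124, 12, 5)

(124, 12, 5)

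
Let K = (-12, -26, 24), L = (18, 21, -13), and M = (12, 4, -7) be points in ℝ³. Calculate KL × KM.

KL = (30, 47, -37)
KM = (24, 30, -31)
i: 47·(-31) - (-37)·30 = -1457 - (-1110) = -347
j: (-37)·24 - 30·(-31) = -888 - (-930) = 42
k: 30·30 - 47·24 = 900 - 1128 = -228
KL × KM = (-347, 42, -228)

(-347, 42, -228)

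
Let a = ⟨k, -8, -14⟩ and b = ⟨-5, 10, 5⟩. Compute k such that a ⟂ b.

-30

a · b = k·(-5) + (-8)·10 + (-14)·5 = -150 - 5k
Set equal to 0: -5k = 150, so k = -30.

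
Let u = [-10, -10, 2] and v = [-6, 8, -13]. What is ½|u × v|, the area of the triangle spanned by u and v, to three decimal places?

i: (-10)·(-13) - 2·8 = 130 - 16 = 114
j: 2·(-6) - (-10)·(-13) = -12 - 130 = -142
k: (-10)·8 - (-10)·(-6) = -80 - 60 = -140
u × v = (114, -142, -140)
|u × v| = √(114² + (-142)² + (-140)²) = √52760 ≈ 229.6955
area = ½ · 229.6955 ≈ 114.848

114.848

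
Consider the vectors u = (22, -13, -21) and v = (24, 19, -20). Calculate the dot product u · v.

701

u · v = 22·24 + (-13)·19 + (-21)·(-20) = 528 - 247 + 420 = 701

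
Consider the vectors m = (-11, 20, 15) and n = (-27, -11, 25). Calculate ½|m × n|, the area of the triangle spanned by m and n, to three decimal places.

473.299

i: 20·25 - 15·(-11) = 500 - (-165) = 665
j: 15·(-27) - (-11)·25 = -405 - (-275) = -130
k: (-11)·(-11) - 20·(-27) = 121 - (-540) = 661
m × n = (665, -130, 661)
|m × n| = √(665² + (-130)² + 661²) = √896046 ≈ 946.5971
area = ½ · 946.5971 ≈ 473.299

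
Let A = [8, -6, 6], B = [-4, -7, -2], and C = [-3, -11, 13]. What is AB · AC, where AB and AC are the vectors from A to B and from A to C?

AB = B − A = (-12, -1, -8)
AC = C − A = (-11, -5, 7)
AB · AC = (-12)·(-11) + (-1)·(-5) + (-8)·7 = 132 + 5 - 56 = 81

81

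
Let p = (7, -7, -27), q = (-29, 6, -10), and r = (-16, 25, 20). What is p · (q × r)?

q × r:
i: 6·20 - (-10)·25 = 120 - (-250) = 370
j: (-10)·(-16) - (-29)·20 = 160 - (-580) = 740
k: (-29)·25 - 6·(-16) = -725 - (-96) = -629
q × r = (370, 740, -629)
p · (q × r) = 7·370 + (-7)·740 + (-27)·(-629) = 2590 - 5180 + 16983 = 14393

14393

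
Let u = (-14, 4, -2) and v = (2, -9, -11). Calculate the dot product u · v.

u · v = (-14)·2 + 4·(-9) + (-2)·(-11) = -28 - 36 + 22 = -42

-42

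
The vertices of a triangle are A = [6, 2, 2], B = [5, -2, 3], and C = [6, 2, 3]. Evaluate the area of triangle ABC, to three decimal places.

2.062

AB = (-1, -4, 1),  AC = (0, 0, 1)
i: (-4)·1 - 1·0 = -4 - 0 = -4
j: 1·0 - (-1)·1 = 0 - (-1) = 1
k: (-1)·0 - (-4)·0 = 0 - 0 = 0
AB × AC = (-4, 1, 0)
|AB × AC| = √17 ≈ 4.1231
area = ½ · 4.1231 ≈ 2.062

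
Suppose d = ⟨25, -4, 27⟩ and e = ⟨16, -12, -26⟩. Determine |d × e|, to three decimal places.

i: (-4)·(-26) - 27·(-12) = 104 - (-324) = 428
j: 27·16 - 25·(-26) = 432 - (-650) = 1082
k: 25·(-12) - (-4)·16 = -300 - (-64) = -236
d × e = (428, 1082, -236)
|d × e| = √(428² + 1082² + (-236)²) = √1409604 ≈ 1187.2675

1187.267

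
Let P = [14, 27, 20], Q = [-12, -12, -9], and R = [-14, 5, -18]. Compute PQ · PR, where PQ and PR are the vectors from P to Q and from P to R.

2688

PQ = Q − P = (-26, -39, -29)
PR = R − P = (-28, -22, -38)
PQ · PR = (-26)·(-28) + (-39)·(-22) + (-29)·(-38) = 728 + 858 + 1102 = 2688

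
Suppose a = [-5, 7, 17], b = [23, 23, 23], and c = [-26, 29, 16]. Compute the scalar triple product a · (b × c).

16238

b × c:
i: 23·16 - 23·29 = 368 - 667 = -299
j: 23·(-26) - 23·16 = -598 - 368 = -966
k: 23·29 - 23·(-26) = 667 - (-598) = 1265
b × c = (-299, -966, 1265)
a · (b × c) = (-5)·(-299) + 7·(-966) + 17·1265 = 1495 - 6762 + 21505 = 16238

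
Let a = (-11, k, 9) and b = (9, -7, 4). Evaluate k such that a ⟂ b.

a · b = (-11)·9 + k·(-7) + 9·4 = -63 - 7k
Set equal to 0: -7k = 63, so k = -9.

-9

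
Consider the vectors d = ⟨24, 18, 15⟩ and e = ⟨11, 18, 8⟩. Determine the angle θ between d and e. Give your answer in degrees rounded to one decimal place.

d · e = 24·11 + 18·18 + 15·8 = 264 + 324 + 120 = 708
|d|² = 576 + 324 + 225 = 1125,  |d| = √1125 ≈ 33.541020
|e|² = 121 + 324 + 64 = 509,  |e| = √509 ≈ 22.561028
cos θ = 708 / (33.541020 · 22.561028) ≈ 0.93562
θ = arccos(0.93562) ≈ 20.7°

20.7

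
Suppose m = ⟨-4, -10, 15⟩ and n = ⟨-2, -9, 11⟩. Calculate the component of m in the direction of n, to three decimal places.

m · n = (-4)·(-2) + (-10)·(-9) + 15·11 = 8 + 90 + 165 = 263
|n| = √(4 + 81 + 121) = √206 ≈ 14.3527
comp_n m = 263 / √206 ≈ 18.324

18.324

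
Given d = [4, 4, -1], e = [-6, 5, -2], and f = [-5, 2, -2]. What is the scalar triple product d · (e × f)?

-45

e × f:
i: 5·(-2) - (-2)·2 = -10 - (-4) = -6
j: (-2)·(-5) - (-6)·(-2) = 10 - 12 = -2
k: (-6)·2 - 5·(-5) = -12 - (-25) = 13
e × f = (-6, -2, 13)
d · (e × f) = 4·(-6) + 4·(-2) + (-1)·13 = -24 - 8 - 13 = -45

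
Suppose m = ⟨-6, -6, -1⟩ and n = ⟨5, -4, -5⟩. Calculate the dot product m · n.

-1

m · n = (-6)·5 + (-6)·(-4) + (-1)·(-5) = -30 + 24 + 5 = -1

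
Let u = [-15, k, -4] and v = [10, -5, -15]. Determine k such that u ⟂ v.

-18

u · v = (-15)·10 + k·(-5) + (-4)·(-15) = -90 - 5k
Set equal to 0: -5k = 90, so k = -18.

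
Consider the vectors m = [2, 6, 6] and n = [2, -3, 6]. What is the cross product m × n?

i: 6·6 - 6·(-3) = 36 - (-18) = 54
j: 6·2 - 2·6 = 12 - 12 = 0
k: 2·(-3) - 6·2 = -6 - 12 = -18
m × n = (54, 0, -18)

(54, 0, -18)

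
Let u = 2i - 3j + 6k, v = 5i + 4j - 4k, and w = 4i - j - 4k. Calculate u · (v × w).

-178

v × w:
i: 4·(-4) - (-4)·(-1) = -16 - 4 = -20
j: (-4)·4 - 5·(-4) = -16 - (-20) = 4
k: 5·(-1) - 4·4 = -5 - 16 = -21
v × w = (-20, 4, -21)
u · (v × w) = 2·(-20) + (-3)·4 + 6·(-21) = -40 - 12 - 126 = -178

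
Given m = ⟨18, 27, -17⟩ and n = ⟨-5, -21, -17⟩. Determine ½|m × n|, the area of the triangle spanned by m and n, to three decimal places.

i: 27·(-17) - (-17)·(-21) = -459 - 357 = -816
j: (-17)·(-5) - 18·(-17) = 85 - (-306) = 391
k: 18·(-21) - 27·(-5) = -378 - (-135) = -243
m × n = (-816, 391, -243)
|m × n| = √((-816)² + 391² + (-243)²) = √877786 ≈ 936.9023
area = ½ · 936.9023 ≈ 468.451

468.451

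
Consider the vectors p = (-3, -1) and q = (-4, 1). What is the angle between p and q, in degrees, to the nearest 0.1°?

p · q = (-3)·(-4) + (-1)·1 = 12 - 1 = 11
|p|² = 9 + 1 = 10,  |p| = √10 ≈ 3.162278
|q|² = 16 + 1 = 17,  |q| = √17 ≈ 4.123106
cos θ = 11 / (3.162278 · 4.123106) ≈ 0.84366
θ = arccos(0.84366) ≈ 32.5°

32.5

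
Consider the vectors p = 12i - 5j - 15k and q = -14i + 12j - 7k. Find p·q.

p · q = 12·(-14) + (-5)·12 + (-15)·(-7) = -168 - 60 + 105 = -123

-123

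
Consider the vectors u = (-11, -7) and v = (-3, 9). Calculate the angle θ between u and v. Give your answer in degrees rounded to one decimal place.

104.0

u · v = (-11)·(-3) + (-7)·9 = 33 - 63 = -30
|u|² = 121 + 49 = 170,  |u| = √170 ≈ 13.038405
|v|² = 9 + 81 = 90,  |v| = √90 ≈ 9.486833
cos θ = -30 / (13.038405 · 9.486833) ≈ -0.24254
θ = arccos(-0.24254) ≈ 104.0°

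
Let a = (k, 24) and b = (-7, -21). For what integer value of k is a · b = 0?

-72

a · b = k·(-7) + 24·(-21) = -504 - 7k
Set equal to 0: -7k = 504, so k = -72.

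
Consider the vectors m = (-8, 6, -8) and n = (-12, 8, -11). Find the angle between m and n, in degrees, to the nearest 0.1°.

m · n = (-8)·(-12) + 6·8 + (-8)·(-11) = 96 + 48 + 88 = 232
|m|² = 64 + 36 + 64 = 164,  |m| = √164 ≈ 12.806248
|n|² = 144 + 64 + 121 = 329,  |n| = √329 ≈ 18.138357
cos θ = 232 / (12.806248 · 18.138357) ≈ 0.99878
θ = arccos(0.99878) ≈ 2.8°

2.8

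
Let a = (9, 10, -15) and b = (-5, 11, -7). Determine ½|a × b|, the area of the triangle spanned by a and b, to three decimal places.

112.105

i: 10·(-7) - (-15)·11 = -70 - (-165) = 95
j: (-15)·(-5) - 9·(-7) = 75 - (-63) = 138
k: 9·11 - 10·(-5) = 99 - (-50) = 149
a × b = (95, 138, 149)
|a × b| = √(95² + 138² + 149²) = √50270 ≈ 224.2097
area = ½ · 224.2097 ≈ 112.105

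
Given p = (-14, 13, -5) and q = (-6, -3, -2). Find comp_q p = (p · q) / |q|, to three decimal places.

7.857

p · q = (-14)·(-6) + 13·(-3) + (-5)·(-2) = 84 - 39 + 10 = 55
|q| = √(36 + 9 + 4) = √49 ≈ 7.0000
comp_q p = 55 / √49 ≈ 7.857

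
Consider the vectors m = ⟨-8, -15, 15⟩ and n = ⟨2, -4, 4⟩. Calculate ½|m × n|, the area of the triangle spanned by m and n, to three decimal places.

43.841

i: (-15)·4 - 15·(-4) = -60 - (-60) = 0
j: 15·2 - (-8)·4 = 30 - (-32) = 62
k: (-8)·(-4) - (-15)·2 = 32 - (-30) = 62
m × n = (0, 62, 62)
|m × n| = √(0² + 62² + 62²) = √7688 ≈ 87.6812
area = ½ · 87.6812 ≈ 43.841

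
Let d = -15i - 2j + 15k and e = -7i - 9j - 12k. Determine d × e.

(159, -285, 121)

i: (-2)·(-12) - 15·(-9) = 24 - (-135) = 159
j: 15·(-7) - (-15)·(-12) = -105 - 180 = -285
k: (-15)·(-9) - (-2)·(-7) = 135 - 14 = 121
d × e = (159, -285, 121)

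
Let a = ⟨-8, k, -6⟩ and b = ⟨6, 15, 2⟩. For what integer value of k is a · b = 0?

4

a · b = (-8)·6 + k·15 + (-6)·2 = -60 + 15k
Set equal to 0: 15k = 60, so k = 4.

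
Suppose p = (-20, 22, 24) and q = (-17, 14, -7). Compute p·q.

480

p · q = (-20)·(-17) + 22·14 + 24·(-7) = 340 + 308 - 168 = 480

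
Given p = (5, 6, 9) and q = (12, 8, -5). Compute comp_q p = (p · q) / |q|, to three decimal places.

p · q = 5·12 + 6·8 + 9·(-5) = 60 + 48 - 45 = 63
|q| = √(144 + 64 + 25) = √233 ≈ 15.2643
comp_q p = 63 / √233 ≈ 4.127

4.127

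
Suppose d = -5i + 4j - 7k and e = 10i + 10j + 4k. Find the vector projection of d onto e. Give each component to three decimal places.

(-1.759, -1.759, -0.704)

d · e = (-5)·10 + 4·10 + (-7)·4 = -50 + 40 - 28 = -38
|e|² = 100 + 100 + 16 = 216
proj_e d = (-38/216) · (10, 10, 4) ≈ (-1.759, -1.759, -0.704)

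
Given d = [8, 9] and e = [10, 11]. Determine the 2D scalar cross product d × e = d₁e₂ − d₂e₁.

8·11 - 9·10 = 88 - 90 = -2

-2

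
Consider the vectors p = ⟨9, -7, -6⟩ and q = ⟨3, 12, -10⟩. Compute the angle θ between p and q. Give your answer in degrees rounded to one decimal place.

89.2

p · q = 9·3 + (-7)·12 + (-6)·(-10) = 27 - 84 + 60 = 3
|p|² = 81 + 49 + 36 = 166,  |p| = √166 ≈ 12.884099
|q|² = 9 + 144 + 100 = 253,  |q| = √253 ≈ 15.905974
cos θ = 3 / (12.884099 · 15.905974) ≈ 0.01464
θ = arccos(0.01464) ≈ 89.2°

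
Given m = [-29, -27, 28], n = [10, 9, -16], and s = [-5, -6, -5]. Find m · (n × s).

n × s:
i: 9·(-5) - (-16)·(-6) = -45 - 96 = -141
j: (-16)·(-5) - 10·(-5) = 80 - (-50) = 130
k: 10·(-6) - 9·(-5) = -60 - (-45) = -15
n × s = (-141, 130, -15)
m · (n × s) = (-29)·(-141) + (-27)·130 + 28·(-15) = 4089 - 3510 - 420 = 159

159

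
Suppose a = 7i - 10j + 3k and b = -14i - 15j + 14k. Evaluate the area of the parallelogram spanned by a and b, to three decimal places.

i: (-10)·14 - 3·(-15) = -140 - (-45) = -95
j: 3·(-14) - 7·14 = -42 - 98 = -140
k: 7·(-15) - (-10)·(-14) = -105 - 140 = -245
a × b = (-95, -140, -245)
|a × b| = √((-95)² + (-140)² + (-245)²) = √88650 ≈ 297.7415

297.741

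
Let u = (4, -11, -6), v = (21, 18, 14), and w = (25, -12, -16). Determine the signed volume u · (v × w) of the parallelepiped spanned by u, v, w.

v × w:
i: 18·(-16) - 14·(-12) = -288 - (-168) = -120
j: 14·25 - 21·(-16) = 350 - (-336) = 686
k: 21·(-12) - 18·25 = -252 - 450 = -702
v × w = (-120, 686, -702)
u · (v × w) = 4·(-120) + (-11)·686 + (-6)·(-702) = -480 - 7546 + 4212 = -3814

-3814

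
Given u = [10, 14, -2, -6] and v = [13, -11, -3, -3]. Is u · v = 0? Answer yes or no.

yes

u · v = 10·13 + 14·(-11) + (-2)·(-3) + (-6)·(-3) = 130 - 154 + 6 + 18 = 0
Zero, so the vectors are orthogonal.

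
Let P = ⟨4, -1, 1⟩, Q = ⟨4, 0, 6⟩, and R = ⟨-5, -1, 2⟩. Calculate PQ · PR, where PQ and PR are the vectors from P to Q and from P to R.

PQ = Q − P = (0, 1, 5)
PR = R − P = (-9, 0, 1)
PQ · PR = 0·(-9) + 1·0 + 5·1 = 0 + 0 + 5 = 5

5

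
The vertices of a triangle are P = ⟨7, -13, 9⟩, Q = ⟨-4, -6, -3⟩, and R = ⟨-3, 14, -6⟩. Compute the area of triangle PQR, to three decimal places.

159.307

PQ = (-11, 7, -12),  PR = (-10, 27, -15)
i: 7·(-15) - (-12)·27 = -105 - (-324) = 219
j: (-12)·(-10) - (-11)·(-15) = 120 - 165 = -45
k: (-11)·27 - 7·(-10) = -297 - (-70) = -227
PQ × PR = (219, -45, -227)
|PQ × PR| = √101515 ≈ 318.6142
area = ½ · 318.6142 ≈ 159.307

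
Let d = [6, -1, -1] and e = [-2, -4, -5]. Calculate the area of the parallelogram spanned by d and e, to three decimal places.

i: (-1)·(-5) - (-1)·(-4) = 5 - 4 = 1
j: (-1)·(-2) - 6·(-5) = 2 - (-30) = 32
k: 6·(-4) - (-1)·(-2) = -24 - 2 = -26
d × e = (1, 32, -26)
|d × e| = √(1² + 32² + (-26)²) = √1701 ≈ 41.2432

41.243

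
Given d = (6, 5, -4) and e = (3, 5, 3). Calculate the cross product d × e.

i: 5·3 - (-4)·5 = 15 - (-20) = 35
j: (-4)·3 - 6·3 = -12 - 18 = -30
k: 6·5 - 5·3 = 30 - 15 = 15
d × e = (35, -30, 15)

(35, -30, 15)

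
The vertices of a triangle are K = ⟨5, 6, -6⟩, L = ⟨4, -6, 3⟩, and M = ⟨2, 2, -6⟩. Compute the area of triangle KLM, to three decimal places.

27.609

KL = (-1, -12, 9),  KM = (-3, -4, 0)
i: (-12)·0 - 9·(-4) = 0 - (-36) = 36
j: 9·(-3) - (-1)·0 = -27 - 0 = -27
k: (-1)·(-4) - (-12)·(-3) = 4 - 36 = -32
KL × KM = (36, -27, -32)
|KL × KM| = √3049 ≈ 55.2178
area = ½ · 55.2178 ≈ 27.609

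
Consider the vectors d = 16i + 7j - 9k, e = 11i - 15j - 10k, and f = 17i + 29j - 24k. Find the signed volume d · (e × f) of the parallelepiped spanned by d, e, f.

5892

e × f:
i: (-15)·(-24) - (-10)·29 = 360 - (-290) = 650
j: (-10)·17 - 11·(-24) = -170 - (-264) = 94
k: 11·29 - (-15)·17 = 319 - (-255) = 574
e × f = (650, 94, 574)
d · (e × f) = 16·650 + 7·94 + (-9)·574 = 10400 + 658 - 5166 = 5892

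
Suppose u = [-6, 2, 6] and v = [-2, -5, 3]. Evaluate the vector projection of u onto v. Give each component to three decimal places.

u · v = (-6)·(-2) + 2·(-5) + 6·3 = 12 - 10 + 18 = 20
|v|² = 4 + 25 + 9 = 38
proj_v u = (20/38) · (-2, -5, 3) ≈ (-1.053, -2.632, 1.579)

(-1.053, -2.632, 1.579)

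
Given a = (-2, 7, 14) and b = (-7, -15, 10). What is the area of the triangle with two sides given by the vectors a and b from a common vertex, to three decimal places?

150.603

i: 7·10 - 14·(-15) = 70 - (-210) = 280
j: 14·(-7) - (-2)·10 = -98 - (-20) = -78
k: (-2)·(-15) - 7·(-7) = 30 - (-49) = 79
a × b = (280, -78, 79)
|a × b| = √(280² + (-78)² + 79²) = √90725 ≈ 301.2059
area = ½ · 301.2059 ≈ 150.603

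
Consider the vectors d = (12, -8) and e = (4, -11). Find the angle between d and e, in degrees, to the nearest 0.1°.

d · e = 12·4 + (-8)·(-11) = 48 + 88 = 136
|d|² = 144 + 64 = 208,  |d| = √208 ≈ 14.422205
|e|² = 16 + 121 = 137,  |e| = √137 ≈ 11.704700
cos θ = 136 / (14.422205 · 11.704700) ≈ 0.80565
θ = arccos(0.80565) ≈ 36.3°

36.3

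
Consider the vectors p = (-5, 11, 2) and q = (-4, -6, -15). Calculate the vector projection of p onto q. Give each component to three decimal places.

(1.097, 1.646, 4.116)

p · q = (-5)·(-4) + 11·(-6) + 2·(-15) = 20 - 66 - 30 = -76
|q|² = 16 + 36 + 225 = 277
proj_q p = (-76/277) · (-4, -6, -15) ≈ (1.097, 1.646, 4.116)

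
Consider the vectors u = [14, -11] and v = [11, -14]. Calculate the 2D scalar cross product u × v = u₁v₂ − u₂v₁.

-75

14·(-14) - (-11)·11 = -196 - (-121) = -75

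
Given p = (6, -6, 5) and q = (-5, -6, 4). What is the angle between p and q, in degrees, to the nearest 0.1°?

p · q = 6·(-5) + (-6)·(-6) + 5·4 = -30 + 36 + 20 = 26
|p|² = 36 + 36 + 25 = 97,  |p| = √97 ≈ 9.848858
|q|² = 25 + 36 + 16 = 77,  |q| = √77 ≈ 8.774964
cos θ = 26 / (9.848858 · 8.774964) ≈ 0.30084
θ = arccos(0.30084) ≈ 72.5°

72.5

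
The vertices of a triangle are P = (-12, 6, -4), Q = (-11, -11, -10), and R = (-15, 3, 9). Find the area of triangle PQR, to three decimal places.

PQ = (1, -17, -6),  PR = (-3, -3, 13)
i: (-17)·13 - (-6)·(-3) = -221 - 18 = -239
j: (-6)·(-3) - 1·13 = 18 - 13 = 5
k: 1·(-3) - (-17)·(-3) = -3 - 51 = -54
PQ × PR = (-239, 5, -54)
|PQ × PR| = √60062 ≈ 245.0755
area = ½ · 245.0755 ≈ 122.538

122.538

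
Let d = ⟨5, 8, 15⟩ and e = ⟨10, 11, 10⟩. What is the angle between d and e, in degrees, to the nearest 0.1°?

d · e = 5·10 + 8·11 + 15·10 = 50 + 88 + 150 = 288
|d|² = 25 + 64 + 225 = 314,  |d| = √314 ≈ 17.720045
|e|² = 100 + 121 + 100 = 321,  |e| = √321 ≈ 17.916473
cos θ = 288 / (17.720045 · 17.916473) ≈ 0.90714
θ = arccos(0.90714) ≈ 24.9°

24.9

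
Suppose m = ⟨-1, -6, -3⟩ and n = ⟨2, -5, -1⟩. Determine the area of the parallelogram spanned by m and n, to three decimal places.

20.469

i: (-6)·(-1) - (-3)·(-5) = 6 - 15 = -9
j: (-3)·2 - (-1)·(-1) = -6 - 1 = -7
k: (-1)·(-5) - (-6)·2 = 5 - (-12) = 17
m × n = (-9, -7, 17)
|m × n| = √((-9)² + (-7)² + 17²) = √419 ≈ 20.4695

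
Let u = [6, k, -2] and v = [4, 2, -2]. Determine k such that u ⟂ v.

u · v = 6·4 + k·2 + (-2)·(-2) = 28 + 2k
Set equal to 0: 2k = -28, so k = -14.

-14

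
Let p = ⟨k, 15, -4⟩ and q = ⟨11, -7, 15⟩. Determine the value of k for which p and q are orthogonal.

15

p · q = k·11 + 15·(-7) + (-4)·15 = -165 + 11k
Set equal to 0: 11k = 165, so k = 15.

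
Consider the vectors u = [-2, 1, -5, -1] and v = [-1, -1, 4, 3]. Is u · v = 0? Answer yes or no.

no

u · v = (-2)·(-1) + 1·(-1) + (-5)·4 + (-1)·3 = 2 - 1 - 20 - 3 = -22
Nonzero, so the vectors are not orthogonal.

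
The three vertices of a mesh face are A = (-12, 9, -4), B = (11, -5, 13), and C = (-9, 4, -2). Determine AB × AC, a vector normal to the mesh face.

AB = (23, -14, 17)
AC = (3, -5, 2)
i: (-14)·2 - 17·(-5) = -28 - (-85) = 57
j: 17·3 - 23·2 = 51 - 46 = 5
k: 23·(-5) - (-14)·3 = -115 - (-42) = -73
AB × AC = (57, 5, -73)

(57, 5, -73)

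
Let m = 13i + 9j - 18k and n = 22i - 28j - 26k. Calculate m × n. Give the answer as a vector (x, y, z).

(-738, -58, -562)

i: 9·(-26) - (-18)·(-28) = -234 - 504 = -738
j: (-18)·22 - 13·(-26) = -396 - (-338) = -58
k: 13·(-28) - 9·22 = -364 - 198 = -562
m × n = (-738, -58, -562)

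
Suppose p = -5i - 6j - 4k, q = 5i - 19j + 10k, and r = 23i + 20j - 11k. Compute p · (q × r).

q × r:
i: (-19)·(-11) - 10·20 = 209 - 200 = 9
j: 10·23 - 5·(-11) = 230 - (-55) = 285
k: 5·20 - (-19)·23 = 100 - (-437) = 537
q × r = (9, 285, 537)
p · (q × r) = (-5)·9 + (-6)·285 + (-4)·537 = -45 - 1710 - 2148 = -3903

-3903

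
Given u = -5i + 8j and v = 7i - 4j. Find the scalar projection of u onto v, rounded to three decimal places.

u · v = (-5)·7 + 8·(-4) = -35 - 32 = -67
|v| = √(49 + 16) = √65 ≈ 8.0623
comp_v u = -67 / √65 ≈ -8.310

-8.310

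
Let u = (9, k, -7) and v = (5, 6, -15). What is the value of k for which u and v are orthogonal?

-25

u · v = 9·5 + k·6 + (-7)·(-15) = 150 + 6k
Set equal to 0: 6k = -150, so k = -25.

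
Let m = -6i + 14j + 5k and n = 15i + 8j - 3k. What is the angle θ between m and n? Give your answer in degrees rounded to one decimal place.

88.6

m · n = (-6)·15 + 14·8 + 5·(-3) = -90 + 112 - 15 = 7
|m|² = 36 + 196 + 25 = 257,  |m| = √257 ≈ 16.031220
|n|² = 225 + 64 + 9 = 298,  |n| = √298 ≈ 17.262677
cos θ = 7 / (16.031220 · 17.262677) ≈ 0.02529
θ = arccos(0.02529) ≈ 88.6°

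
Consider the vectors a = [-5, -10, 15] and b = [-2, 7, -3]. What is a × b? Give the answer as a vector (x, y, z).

i: (-10)·(-3) - 15·7 = 30 - 105 = -75
j: 15·(-2) - (-5)·(-3) = -30 - 15 = -45
k: (-5)·7 - (-10)·(-2) = -35 - 20 = -55
a × b = (-75, -45, -55)

(-75, -45, -55)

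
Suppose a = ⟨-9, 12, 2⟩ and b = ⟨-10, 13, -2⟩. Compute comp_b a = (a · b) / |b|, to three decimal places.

a · b = (-9)·(-10) + 12·13 + 2·(-2) = 90 + 156 - 4 = 242
|b| = √(100 + 169 + 4) = √273 ≈ 16.5227
comp_b a = 242 / √273 ≈ 14.647

14.647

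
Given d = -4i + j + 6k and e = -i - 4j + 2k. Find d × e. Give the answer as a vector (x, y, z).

i: 1·2 - 6·(-4) = 2 - (-24) = 26
j: 6·(-1) - (-4)·2 = -6 - (-8) = 2
k: (-4)·(-4) - 1·(-1) = 16 - (-1) = 17
d × e = (26, 2, 17)

(26, 2, 17)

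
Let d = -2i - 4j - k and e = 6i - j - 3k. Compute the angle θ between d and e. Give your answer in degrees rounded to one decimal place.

99.3

d · e = (-2)·6 + (-4)·(-1) + (-1)·(-3) = -12 + 4 + 3 = -5
|d|² = 4 + 16 + 1 = 21,  |d| = √21 ≈ 4.582576
|e|² = 36 + 1 + 9 = 46,  |e| = √46 ≈ 6.782330
cos θ = -5 / (4.582576 · 6.782330) ≈ -0.16087
θ = arccos(-0.16087) ≈ 99.3°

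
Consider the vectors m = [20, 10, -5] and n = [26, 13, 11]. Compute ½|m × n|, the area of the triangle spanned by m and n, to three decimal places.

195.656

i: 10·11 - (-5)·13 = 110 - (-65) = 175
j: (-5)·26 - 20·11 = -130 - 220 = -350
k: 20·13 - 10·26 = 260 - 260 = 0
m × n = (175, -350, 0)
|m × n| = √(175² + (-350)² + 0²) = √153125 ≈ 391.3119
area = ½ · 391.3119 ≈ 195.656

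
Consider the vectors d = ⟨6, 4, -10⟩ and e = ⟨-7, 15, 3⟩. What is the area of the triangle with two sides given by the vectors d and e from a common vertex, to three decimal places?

i: 4·3 - (-10)·15 = 12 - (-150) = 162
j: (-10)·(-7) - 6·3 = 70 - 18 = 52
k: 6·15 - 4·(-7) = 90 - (-28) = 118
d × e = (162, 52, 118)
|d × e| = √(162² + 52² + 118²) = √42872 ≈ 207.0555
area = ½ · 207.0555 ≈ 103.528

103.528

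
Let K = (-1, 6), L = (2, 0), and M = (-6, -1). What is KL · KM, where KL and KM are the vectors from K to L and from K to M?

KL = L − K = (3, -6)
KM = M − K = (-5, -7)
KL · KM = 3·(-5) + (-6)·(-7) = -15 + 42 = 27

27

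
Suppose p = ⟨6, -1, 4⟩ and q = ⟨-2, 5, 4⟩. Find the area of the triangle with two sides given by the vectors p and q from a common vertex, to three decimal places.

i: (-1)·4 - 4·5 = -4 - 20 = -24
j: 4·(-2) - 6·4 = -8 - 24 = -32
k: 6·5 - (-1)·(-2) = 30 - 2 = 28
p × q = (-24, -32, 28)
|p × q| = √((-24)² + (-32)² + 28²) = √2384 ≈ 48.8262
area = ½ · 48.8262 ≈ 24.413

24.413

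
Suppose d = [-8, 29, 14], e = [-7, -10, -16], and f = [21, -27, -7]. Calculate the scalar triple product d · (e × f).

-2683

e × f:
i: (-10)·(-7) - (-16)·(-27) = 70 - 432 = -362
j: (-16)·21 - (-7)·(-7) = -336 - 49 = -385
k: (-7)·(-27) - (-10)·21 = 189 - (-210) = 399
e × f = (-362, -385, 399)
d · (e × f) = (-8)·(-362) + 29·(-385) + 14·399 = 2896 - 11165 + 5586 = -2683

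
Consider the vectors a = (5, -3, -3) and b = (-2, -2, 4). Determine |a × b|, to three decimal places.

27.857

i: (-3)·4 - (-3)·(-2) = -12 - 6 = -18
j: (-3)·(-2) - 5·4 = 6 - 20 = -14
k: 5·(-2) - (-3)·(-2) = -10 - 6 = -16
a × b = (-18, -14, -16)
|a × b| = √((-18)² + (-14)² + (-16)²) = √776 ≈ 27.8568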